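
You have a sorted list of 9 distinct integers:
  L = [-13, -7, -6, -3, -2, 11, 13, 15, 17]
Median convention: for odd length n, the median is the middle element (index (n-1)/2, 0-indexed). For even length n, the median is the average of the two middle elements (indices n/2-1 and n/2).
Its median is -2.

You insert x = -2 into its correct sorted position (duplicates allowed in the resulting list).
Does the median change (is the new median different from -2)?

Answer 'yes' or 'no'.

Old median = -2
Insert x = -2
New median = -2
Changed? no

Answer: no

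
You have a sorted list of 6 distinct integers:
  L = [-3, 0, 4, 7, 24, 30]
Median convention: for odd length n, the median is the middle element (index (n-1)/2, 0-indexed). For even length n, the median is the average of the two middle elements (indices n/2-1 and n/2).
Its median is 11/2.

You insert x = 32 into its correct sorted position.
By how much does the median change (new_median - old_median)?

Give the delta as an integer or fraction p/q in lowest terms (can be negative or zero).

Old median = 11/2
After inserting x = 32: new sorted = [-3, 0, 4, 7, 24, 30, 32]
New median = 7
Delta = 7 - 11/2 = 3/2

Answer: 3/2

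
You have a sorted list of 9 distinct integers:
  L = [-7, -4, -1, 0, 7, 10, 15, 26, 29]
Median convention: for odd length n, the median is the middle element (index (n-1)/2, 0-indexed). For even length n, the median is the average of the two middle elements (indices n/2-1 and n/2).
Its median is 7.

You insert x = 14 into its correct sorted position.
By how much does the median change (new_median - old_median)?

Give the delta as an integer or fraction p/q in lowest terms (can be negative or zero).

Old median = 7
After inserting x = 14: new sorted = [-7, -4, -1, 0, 7, 10, 14, 15, 26, 29]
New median = 17/2
Delta = 17/2 - 7 = 3/2

Answer: 3/2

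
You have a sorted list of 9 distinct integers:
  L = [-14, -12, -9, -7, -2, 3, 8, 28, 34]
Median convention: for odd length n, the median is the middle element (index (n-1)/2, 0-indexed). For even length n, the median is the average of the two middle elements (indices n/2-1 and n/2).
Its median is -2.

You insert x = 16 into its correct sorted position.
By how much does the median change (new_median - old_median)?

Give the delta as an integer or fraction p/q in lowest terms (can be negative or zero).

Answer: 5/2

Derivation:
Old median = -2
After inserting x = 16: new sorted = [-14, -12, -9, -7, -2, 3, 8, 16, 28, 34]
New median = 1/2
Delta = 1/2 - -2 = 5/2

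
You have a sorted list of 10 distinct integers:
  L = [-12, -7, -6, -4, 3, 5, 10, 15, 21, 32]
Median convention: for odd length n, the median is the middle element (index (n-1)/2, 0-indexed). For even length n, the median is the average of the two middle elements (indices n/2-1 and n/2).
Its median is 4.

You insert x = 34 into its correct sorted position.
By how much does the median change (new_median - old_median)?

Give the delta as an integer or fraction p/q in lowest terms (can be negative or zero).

Old median = 4
After inserting x = 34: new sorted = [-12, -7, -6, -4, 3, 5, 10, 15, 21, 32, 34]
New median = 5
Delta = 5 - 4 = 1

Answer: 1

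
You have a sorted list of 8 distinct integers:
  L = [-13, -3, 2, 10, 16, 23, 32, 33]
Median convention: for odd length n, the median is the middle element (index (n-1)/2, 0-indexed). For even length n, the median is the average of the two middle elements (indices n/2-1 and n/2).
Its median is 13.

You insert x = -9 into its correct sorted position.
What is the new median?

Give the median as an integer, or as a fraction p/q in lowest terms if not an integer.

Answer: 10

Derivation:
Old list (sorted, length 8): [-13, -3, 2, 10, 16, 23, 32, 33]
Old median = 13
Insert x = -9
Old length even (8). Middle pair: indices 3,4 = 10,16.
New length odd (9). New median = single middle element.
x = -9: 1 elements are < x, 7 elements are > x.
New sorted list: [-13, -9, -3, 2, 10, 16, 23, 32, 33]
New median = 10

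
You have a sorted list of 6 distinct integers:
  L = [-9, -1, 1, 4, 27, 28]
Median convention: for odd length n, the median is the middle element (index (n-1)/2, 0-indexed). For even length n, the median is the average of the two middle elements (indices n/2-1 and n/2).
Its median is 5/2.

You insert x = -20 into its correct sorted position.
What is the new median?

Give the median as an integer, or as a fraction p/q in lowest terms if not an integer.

Old list (sorted, length 6): [-9, -1, 1, 4, 27, 28]
Old median = 5/2
Insert x = -20
Old length even (6). Middle pair: indices 2,3 = 1,4.
New length odd (7). New median = single middle element.
x = -20: 0 elements are < x, 6 elements are > x.
New sorted list: [-20, -9, -1, 1, 4, 27, 28]
New median = 1

Answer: 1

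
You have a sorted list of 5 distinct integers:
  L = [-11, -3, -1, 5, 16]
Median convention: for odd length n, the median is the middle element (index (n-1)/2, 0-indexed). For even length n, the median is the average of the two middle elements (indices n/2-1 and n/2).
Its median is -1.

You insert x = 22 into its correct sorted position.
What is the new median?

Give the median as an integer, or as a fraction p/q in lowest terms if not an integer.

Old list (sorted, length 5): [-11, -3, -1, 5, 16]
Old median = -1
Insert x = 22
Old length odd (5). Middle was index 2 = -1.
New length even (6). New median = avg of two middle elements.
x = 22: 5 elements are < x, 0 elements are > x.
New sorted list: [-11, -3, -1, 5, 16, 22]
New median = 2

Answer: 2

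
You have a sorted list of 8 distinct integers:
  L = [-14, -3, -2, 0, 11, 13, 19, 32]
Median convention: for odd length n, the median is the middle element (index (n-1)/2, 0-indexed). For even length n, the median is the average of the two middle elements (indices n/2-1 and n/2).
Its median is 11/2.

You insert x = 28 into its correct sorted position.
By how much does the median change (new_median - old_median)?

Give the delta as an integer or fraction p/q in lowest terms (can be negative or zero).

Old median = 11/2
After inserting x = 28: new sorted = [-14, -3, -2, 0, 11, 13, 19, 28, 32]
New median = 11
Delta = 11 - 11/2 = 11/2

Answer: 11/2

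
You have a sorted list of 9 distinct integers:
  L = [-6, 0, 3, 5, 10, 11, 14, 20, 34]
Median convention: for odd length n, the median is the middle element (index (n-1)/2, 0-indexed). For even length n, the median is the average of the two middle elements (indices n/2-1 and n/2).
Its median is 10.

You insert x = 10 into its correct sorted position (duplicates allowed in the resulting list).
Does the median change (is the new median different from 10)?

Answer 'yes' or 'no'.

Old median = 10
Insert x = 10
New median = 10
Changed? no

Answer: no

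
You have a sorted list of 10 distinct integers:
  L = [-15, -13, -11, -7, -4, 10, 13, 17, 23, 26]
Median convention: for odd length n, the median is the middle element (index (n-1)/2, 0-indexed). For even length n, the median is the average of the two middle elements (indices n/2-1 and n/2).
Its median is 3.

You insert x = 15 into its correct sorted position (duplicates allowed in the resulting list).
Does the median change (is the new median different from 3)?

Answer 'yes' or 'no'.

Old median = 3
Insert x = 15
New median = 10
Changed? yes

Answer: yes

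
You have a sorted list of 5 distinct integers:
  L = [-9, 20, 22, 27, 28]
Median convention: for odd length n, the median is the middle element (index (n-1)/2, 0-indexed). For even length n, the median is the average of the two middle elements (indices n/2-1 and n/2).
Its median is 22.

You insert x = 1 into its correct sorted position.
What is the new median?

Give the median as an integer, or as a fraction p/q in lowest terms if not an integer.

Answer: 21

Derivation:
Old list (sorted, length 5): [-9, 20, 22, 27, 28]
Old median = 22
Insert x = 1
Old length odd (5). Middle was index 2 = 22.
New length even (6). New median = avg of two middle elements.
x = 1: 1 elements are < x, 4 elements are > x.
New sorted list: [-9, 1, 20, 22, 27, 28]
New median = 21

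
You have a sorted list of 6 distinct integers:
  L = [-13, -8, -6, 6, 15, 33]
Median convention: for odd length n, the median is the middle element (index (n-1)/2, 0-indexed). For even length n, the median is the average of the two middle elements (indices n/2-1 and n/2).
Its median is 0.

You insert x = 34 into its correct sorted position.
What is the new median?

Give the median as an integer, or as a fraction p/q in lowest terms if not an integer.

Answer: 6

Derivation:
Old list (sorted, length 6): [-13, -8, -6, 6, 15, 33]
Old median = 0
Insert x = 34
Old length even (6). Middle pair: indices 2,3 = -6,6.
New length odd (7). New median = single middle element.
x = 34: 6 elements are < x, 0 elements are > x.
New sorted list: [-13, -8, -6, 6, 15, 33, 34]
New median = 6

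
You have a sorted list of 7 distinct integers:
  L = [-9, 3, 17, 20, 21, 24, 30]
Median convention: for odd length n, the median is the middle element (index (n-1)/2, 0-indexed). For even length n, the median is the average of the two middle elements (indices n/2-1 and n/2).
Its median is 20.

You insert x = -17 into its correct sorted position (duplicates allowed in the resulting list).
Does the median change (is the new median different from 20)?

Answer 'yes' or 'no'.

Answer: yes

Derivation:
Old median = 20
Insert x = -17
New median = 37/2
Changed? yes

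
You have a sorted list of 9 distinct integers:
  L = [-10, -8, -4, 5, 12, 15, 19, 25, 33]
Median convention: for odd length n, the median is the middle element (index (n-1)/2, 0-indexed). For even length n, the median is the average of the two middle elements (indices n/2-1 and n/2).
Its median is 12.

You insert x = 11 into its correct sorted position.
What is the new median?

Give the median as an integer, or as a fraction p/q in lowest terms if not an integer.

Answer: 23/2

Derivation:
Old list (sorted, length 9): [-10, -8, -4, 5, 12, 15, 19, 25, 33]
Old median = 12
Insert x = 11
Old length odd (9). Middle was index 4 = 12.
New length even (10). New median = avg of two middle elements.
x = 11: 4 elements are < x, 5 elements are > x.
New sorted list: [-10, -8, -4, 5, 11, 12, 15, 19, 25, 33]
New median = 23/2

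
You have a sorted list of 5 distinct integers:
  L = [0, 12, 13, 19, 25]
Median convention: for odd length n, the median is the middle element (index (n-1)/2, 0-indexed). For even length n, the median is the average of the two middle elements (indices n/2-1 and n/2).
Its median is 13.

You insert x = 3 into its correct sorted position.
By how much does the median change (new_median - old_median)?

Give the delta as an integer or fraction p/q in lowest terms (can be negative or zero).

Old median = 13
After inserting x = 3: new sorted = [0, 3, 12, 13, 19, 25]
New median = 25/2
Delta = 25/2 - 13 = -1/2

Answer: -1/2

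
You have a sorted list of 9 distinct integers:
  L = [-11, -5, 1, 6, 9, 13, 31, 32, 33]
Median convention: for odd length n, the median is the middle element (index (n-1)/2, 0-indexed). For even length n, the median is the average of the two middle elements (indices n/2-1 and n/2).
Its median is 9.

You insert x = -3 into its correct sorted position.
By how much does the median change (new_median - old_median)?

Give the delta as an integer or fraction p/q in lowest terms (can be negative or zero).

Old median = 9
After inserting x = -3: new sorted = [-11, -5, -3, 1, 6, 9, 13, 31, 32, 33]
New median = 15/2
Delta = 15/2 - 9 = -3/2

Answer: -3/2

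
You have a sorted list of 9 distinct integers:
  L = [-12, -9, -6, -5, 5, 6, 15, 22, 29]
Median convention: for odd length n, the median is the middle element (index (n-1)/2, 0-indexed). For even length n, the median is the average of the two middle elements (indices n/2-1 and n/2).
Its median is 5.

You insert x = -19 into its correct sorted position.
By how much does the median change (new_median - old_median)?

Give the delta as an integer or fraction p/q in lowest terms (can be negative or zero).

Old median = 5
After inserting x = -19: new sorted = [-19, -12, -9, -6, -5, 5, 6, 15, 22, 29]
New median = 0
Delta = 0 - 5 = -5

Answer: -5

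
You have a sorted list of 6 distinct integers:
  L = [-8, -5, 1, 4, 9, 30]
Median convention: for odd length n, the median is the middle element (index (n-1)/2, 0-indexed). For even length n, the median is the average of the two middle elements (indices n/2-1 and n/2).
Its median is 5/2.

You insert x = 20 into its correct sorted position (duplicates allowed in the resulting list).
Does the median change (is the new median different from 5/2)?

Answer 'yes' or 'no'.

Answer: yes

Derivation:
Old median = 5/2
Insert x = 20
New median = 4
Changed? yes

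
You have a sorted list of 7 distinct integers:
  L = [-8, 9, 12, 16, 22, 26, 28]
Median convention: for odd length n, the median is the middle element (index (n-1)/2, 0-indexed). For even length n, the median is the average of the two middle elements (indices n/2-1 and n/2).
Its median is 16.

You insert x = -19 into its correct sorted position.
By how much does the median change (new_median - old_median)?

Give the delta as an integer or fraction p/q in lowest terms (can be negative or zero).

Answer: -2

Derivation:
Old median = 16
After inserting x = -19: new sorted = [-19, -8, 9, 12, 16, 22, 26, 28]
New median = 14
Delta = 14 - 16 = -2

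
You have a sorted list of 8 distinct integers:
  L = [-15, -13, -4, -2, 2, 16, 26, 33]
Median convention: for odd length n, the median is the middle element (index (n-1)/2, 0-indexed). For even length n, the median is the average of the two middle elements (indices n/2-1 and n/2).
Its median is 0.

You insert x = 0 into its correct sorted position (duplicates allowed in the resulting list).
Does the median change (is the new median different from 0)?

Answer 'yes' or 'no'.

Answer: no

Derivation:
Old median = 0
Insert x = 0
New median = 0
Changed? no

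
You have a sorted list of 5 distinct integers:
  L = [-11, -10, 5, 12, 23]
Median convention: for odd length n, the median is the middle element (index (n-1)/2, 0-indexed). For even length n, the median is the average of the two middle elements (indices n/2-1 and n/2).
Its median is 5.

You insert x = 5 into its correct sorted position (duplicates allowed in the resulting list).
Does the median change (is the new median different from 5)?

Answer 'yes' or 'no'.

Answer: no

Derivation:
Old median = 5
Insert x = 5
New median = 5
Changed? no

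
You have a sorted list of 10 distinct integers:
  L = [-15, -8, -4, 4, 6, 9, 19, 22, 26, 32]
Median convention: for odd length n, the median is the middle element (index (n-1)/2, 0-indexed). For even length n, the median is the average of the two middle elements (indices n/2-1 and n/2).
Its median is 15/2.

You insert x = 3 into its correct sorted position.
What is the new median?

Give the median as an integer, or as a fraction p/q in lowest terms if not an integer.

Answer: 6

Derivation:
Old list (sorted, length 10): [-15, -8, -4, 4, 6, 9, 19, 22, 26, 32]
Old median = 15/2
Insert x = 3
Old length even (10). Middle pair: indices 4,5 = 6,9.
New length odd (11). New median = single middle element.
x = 3: 3 elements are < x, 7 elements are > x.
New sorted list: [-15, -8, -4, 3, 4, 6, 9, 19, 22, 26, 32]
New median = 6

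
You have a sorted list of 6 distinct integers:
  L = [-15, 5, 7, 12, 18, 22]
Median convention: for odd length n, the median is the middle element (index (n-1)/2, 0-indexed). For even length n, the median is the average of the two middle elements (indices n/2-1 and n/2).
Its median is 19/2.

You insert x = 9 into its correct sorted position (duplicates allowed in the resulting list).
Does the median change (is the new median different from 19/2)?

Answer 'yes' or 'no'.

Old median = 19/2
Insert x = 9
New median = 9
Changed? yes

Answer: yes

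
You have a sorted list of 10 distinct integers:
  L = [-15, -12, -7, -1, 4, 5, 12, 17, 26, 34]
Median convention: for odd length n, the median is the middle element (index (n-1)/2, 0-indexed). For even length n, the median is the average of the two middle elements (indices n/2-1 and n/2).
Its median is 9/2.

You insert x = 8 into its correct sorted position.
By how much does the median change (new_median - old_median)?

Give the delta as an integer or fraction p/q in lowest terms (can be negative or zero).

Old median = 9/2
After inserting x = 8: new sorted = [-15, -12, -7, -1, 4, 5, 8, 12, 17, 26, 34]
New median = 5
Delta = 5 - 9/2 = 1/2

Answer: 1/2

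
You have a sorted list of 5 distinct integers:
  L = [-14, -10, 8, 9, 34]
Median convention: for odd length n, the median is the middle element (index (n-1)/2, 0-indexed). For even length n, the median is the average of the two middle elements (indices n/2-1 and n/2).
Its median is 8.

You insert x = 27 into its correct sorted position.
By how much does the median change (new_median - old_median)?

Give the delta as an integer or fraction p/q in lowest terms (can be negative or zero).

Answer: 1/2

Derivation:
Old median = 8
After inserting x = 27: new sorted = [-14, -10, 8, 9, 27, 34]
New median = 17/2
Delta = 17/2 - 8 = 1/2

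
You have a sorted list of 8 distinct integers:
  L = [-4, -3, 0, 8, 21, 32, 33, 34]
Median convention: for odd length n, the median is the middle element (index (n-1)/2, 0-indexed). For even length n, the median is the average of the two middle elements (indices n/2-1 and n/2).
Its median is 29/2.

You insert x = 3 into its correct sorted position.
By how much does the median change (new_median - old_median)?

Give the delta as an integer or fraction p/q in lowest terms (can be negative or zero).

Old median = 29/2
After inserting x = 3: new sorted = [-4, -3, 0, 3, 8, 21, 32, 33, 34]
New median = 8
Delta = 8 - 29/2 = -13/2

Answer: -13/2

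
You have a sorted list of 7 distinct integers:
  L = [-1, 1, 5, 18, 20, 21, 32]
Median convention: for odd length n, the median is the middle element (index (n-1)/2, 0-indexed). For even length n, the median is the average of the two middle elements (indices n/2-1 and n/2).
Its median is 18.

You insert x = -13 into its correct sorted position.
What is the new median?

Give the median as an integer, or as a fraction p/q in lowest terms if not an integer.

Answer: 23/2

Derivation:
Old list (sorted, length 7): [-1, 1, 5, 18, 20, 21, 32]
Old median = 18
Insert x = -13
Old length odd (7). Middle was index 3 = 18.
New length even (8). New median = avg of two middle elements.
x = -13: 0 elements are < x, 7 elements are > x.
New sorted list: [-13, -1, 1, 5, 18, 20, 21, 32]
New median = 23/2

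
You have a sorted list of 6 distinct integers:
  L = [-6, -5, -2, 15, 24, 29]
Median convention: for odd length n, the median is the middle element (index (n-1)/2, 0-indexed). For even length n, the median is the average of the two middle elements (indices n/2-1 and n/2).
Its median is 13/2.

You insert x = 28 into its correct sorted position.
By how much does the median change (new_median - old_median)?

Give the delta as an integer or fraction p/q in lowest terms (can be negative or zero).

Old median = 13/2
After inserting x = 28: new sorted = [-6, -5, -2, 15, 24, 28, 29]
New median = 15
Delta = 15 - 13/2 = 17/2

Answer: 17/2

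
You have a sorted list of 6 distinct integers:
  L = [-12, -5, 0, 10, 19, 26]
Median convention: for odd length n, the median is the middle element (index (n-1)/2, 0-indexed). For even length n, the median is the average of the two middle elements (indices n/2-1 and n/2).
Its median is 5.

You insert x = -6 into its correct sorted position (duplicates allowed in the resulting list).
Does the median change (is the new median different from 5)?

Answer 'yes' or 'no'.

Answer: yes

Derivation:
Old median = 5
Insert x = -6
New median = 0
Changed? yes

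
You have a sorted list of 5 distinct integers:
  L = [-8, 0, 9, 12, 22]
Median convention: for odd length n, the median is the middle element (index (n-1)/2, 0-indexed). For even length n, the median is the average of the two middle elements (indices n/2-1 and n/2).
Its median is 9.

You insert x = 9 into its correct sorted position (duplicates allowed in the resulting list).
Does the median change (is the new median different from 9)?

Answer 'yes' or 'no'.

Old median = 9
Insert x = 9
New median = 9
Changed? no

Answer: no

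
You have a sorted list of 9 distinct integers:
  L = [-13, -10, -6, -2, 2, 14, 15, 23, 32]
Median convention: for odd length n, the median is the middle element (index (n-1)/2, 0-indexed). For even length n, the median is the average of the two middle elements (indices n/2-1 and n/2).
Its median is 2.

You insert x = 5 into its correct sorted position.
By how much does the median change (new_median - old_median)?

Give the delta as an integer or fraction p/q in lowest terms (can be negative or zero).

Answer: 3/2

Derivation:
Old median = 2
After inserting x = 5: new sorted = [-13, -10, -6, -2, 2, 5, 14, 15, 23, 32]
New median = 7/2
Delta = 7/2 - 2 = 3/2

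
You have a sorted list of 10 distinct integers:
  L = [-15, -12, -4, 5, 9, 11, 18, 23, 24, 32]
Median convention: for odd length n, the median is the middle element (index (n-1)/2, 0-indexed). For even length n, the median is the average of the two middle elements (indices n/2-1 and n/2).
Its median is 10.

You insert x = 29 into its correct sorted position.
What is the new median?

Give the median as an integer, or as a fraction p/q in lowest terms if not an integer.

Answer: 11

Derivation:
Old list (sorted, length 10): [-15, -12, -4, 5, 9, 11, 18, 23, 24, 32]
Old median = 10
Insert x = 29
Old length even (10). Middle pair: indices 4,5 = 9,11.
New length odd (11). New median = single middle element.
x = 29: 9 elements are < x, 1 elements are > x.
New sorted list: [-15, -12, -4, 5, 9, 11, 18, 23, 24, 29, 32]
New median = 11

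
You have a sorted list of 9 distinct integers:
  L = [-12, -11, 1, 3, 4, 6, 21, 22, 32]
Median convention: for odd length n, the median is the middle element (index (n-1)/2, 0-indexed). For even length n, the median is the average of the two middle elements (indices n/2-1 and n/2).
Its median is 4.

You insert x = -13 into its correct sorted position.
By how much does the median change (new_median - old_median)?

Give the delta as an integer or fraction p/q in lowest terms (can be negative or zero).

Answer: -1/2

Derivation:
Old median = 4
After inserting x = -13: new sorted = [-13, -12, -11, 1, 3, 4, 6, 21, 22, 32]
New median = 7/2
Delta = 7/2 - 4 = -1/2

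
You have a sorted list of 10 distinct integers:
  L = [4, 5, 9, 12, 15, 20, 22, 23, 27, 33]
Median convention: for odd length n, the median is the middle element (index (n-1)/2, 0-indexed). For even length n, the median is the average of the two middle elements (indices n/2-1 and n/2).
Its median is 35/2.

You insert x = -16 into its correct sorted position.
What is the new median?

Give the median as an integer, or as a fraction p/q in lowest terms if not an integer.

Old list (sorted, length 10): [4, 5, 9, 12, 15, 20, 22, 23, 27, 33]
Old median = 35/2
Insert x = -16
Old length even (10). Middle pair: indices 4,5 = 15,20.
New length odd (11). New median = single middle element.
x = -16: 0 elements are < x, 10 elements are > x.
New sorted list: [-16, 4, 5, 9, 12, 15, 20, 22, 23, 27, 33]
New median = 15

Answer: 15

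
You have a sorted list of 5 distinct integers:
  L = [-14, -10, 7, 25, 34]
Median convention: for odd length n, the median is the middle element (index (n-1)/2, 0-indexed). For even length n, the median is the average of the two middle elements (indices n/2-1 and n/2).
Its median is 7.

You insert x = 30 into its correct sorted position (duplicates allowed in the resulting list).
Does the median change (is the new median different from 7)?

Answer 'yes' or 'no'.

Answer: yes

Derivation:
Old median = 7
Insert x = 30
New median = 16
Changed? yes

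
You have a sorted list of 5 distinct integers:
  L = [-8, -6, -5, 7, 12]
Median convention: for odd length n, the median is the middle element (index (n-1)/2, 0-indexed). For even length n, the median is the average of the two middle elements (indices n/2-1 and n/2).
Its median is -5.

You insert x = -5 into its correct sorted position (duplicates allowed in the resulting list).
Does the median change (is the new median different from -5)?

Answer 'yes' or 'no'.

Old median = -5
Insert x = -5
New median = -5
Changed? no

Answer: no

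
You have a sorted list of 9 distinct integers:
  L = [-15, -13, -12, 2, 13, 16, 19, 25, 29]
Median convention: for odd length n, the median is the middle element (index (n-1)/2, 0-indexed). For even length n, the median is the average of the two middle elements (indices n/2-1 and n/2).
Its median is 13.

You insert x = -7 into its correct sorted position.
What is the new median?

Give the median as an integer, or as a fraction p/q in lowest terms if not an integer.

Old list (sorted, length 9): [-15, -13, -12, 2, 13, 16, 19, 25, 29]
Old median = 13
Insert x = -7
Old length odd (9). Middle was index 4 = 13.
New length even (10). New median = avg of two middle elements.
x = -7: 3 elements are < x, 6 elements are > x.
New sorted list: [-15, -13, -12, -7, 2, 13, 16, 19, 25, 29]
New median = 15/2

Answer: 15/2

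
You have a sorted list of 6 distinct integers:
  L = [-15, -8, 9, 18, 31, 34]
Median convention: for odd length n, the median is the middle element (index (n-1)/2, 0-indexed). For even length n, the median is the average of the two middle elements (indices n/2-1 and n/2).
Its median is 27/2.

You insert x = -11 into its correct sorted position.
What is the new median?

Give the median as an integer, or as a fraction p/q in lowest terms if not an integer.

Old list (sorted, length 6): [-15, -8, 9, 18, 31, 34]
Old median = 27/2
Insert x = -11
Old length even (6). Middle pair: indices 2,3 = 9,18.
New length odd (7). New median = single middle element.
x = -11: 1 elements are < x, 5 elements are > x.
New sorted list: [-15, -11, -8, 9, 18, 31, 34]
New median = 9

Answer: 9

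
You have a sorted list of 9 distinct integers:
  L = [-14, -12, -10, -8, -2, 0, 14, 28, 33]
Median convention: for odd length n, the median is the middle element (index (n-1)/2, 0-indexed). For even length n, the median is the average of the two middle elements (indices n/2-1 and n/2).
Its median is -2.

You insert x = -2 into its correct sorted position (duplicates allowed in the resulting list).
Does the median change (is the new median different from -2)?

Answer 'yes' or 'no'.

Answer: no

Derivation:
Old median = -2
Insert x = -2
New median = -2
Changed? no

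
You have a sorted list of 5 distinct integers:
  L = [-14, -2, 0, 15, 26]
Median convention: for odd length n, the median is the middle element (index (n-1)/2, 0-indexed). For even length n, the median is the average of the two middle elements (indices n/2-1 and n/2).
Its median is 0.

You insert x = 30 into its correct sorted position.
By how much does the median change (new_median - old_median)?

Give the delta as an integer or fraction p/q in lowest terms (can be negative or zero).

Answer: 15/2

Derivation:
Old median = 0
After inserting x = 30: new sorted = [-14, -2, 0, 15, 26, 30]
New median = 15/2
Delta = 15/2 - 0 = 15/2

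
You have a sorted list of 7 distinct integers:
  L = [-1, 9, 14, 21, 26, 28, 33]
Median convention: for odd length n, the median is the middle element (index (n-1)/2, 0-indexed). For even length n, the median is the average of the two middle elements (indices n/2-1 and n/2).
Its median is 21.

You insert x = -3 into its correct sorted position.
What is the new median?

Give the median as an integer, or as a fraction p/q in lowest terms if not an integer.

Answer: 35/2

Derivation:
Old list (sorted, length 7): [-1, 9, 14, 21, 26, 28, 33]
Old median = 21
Insert x = -3
Old length odd (7). Middle was index 3 = 21.
New length even (8). New median = avg of two middle elements.
x = -3: 0 elements are < x, 7 elements are > x.
New sorted list: [-3, -1, 9, 14, 21, 26, 28, 33]
New median = 35/2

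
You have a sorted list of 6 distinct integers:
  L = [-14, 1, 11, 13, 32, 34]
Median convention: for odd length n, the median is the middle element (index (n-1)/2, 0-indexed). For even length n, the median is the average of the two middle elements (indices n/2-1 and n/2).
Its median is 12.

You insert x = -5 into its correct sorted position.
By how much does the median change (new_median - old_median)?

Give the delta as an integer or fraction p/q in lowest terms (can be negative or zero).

Answer: -1

Derivation:
Old median = 12
After inserting x = -5: new sorted = [-14, -5, 1, 11, 13, 32, 34]
New median = 11
Delta = 11 - 12 = -1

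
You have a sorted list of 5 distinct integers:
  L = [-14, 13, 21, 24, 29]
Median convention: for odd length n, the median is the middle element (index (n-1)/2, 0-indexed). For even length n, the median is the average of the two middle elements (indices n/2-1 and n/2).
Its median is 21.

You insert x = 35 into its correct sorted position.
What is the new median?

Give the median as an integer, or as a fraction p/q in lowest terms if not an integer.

Answer: 45/2

Derivation:
Old list (sorted, length 5): [-14, 13, 21, 24, 29]
Old median = 21
Insert x = 35
Old length odd (5). Middle was index 2 = 21.
New length even (6). New median = avg of two middle elements.
x = 35: 5 elements are < x, 0 elements are > x.
New sorted list: [-14, 13, 21, 24, 29, 35]
New median = 45/2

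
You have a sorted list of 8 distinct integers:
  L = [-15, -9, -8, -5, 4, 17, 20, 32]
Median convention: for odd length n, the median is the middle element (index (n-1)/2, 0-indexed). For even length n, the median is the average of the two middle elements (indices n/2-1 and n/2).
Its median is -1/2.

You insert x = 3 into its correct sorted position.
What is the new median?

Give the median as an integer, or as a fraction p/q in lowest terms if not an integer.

Old list (sorted, length 8): [-15, -9, -8, -5, 4, 17, 20, 32]
Old median = -1/2
Insert x = 3
Old length even (8). Middle pair: indices 3,4 = -5,4.
New length odd (9). New median = single middle element.
x = 3: 4 elements are < x, 4 elements are > x.
New sorted list: [-15, -9, -8, -5, 3, 4, 17, 20, 32]
New median = 3

Answer: 3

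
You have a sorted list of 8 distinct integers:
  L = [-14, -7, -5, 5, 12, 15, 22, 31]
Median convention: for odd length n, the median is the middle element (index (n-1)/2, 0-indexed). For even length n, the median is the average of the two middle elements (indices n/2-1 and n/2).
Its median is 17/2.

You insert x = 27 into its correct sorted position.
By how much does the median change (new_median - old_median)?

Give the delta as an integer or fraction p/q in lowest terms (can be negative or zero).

Old median = 17/2
After inserting x = 27: new sorted = [-14, -7, -5, 5, 12, 15, 22, 27, 31]
New median = 12
Delta = 12 - 17/2 = 7/2

Answer: 7/2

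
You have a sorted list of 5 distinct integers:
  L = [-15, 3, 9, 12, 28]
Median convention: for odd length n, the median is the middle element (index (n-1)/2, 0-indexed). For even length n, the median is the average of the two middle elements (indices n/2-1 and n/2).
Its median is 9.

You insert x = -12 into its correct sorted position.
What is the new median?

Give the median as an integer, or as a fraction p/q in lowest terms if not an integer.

Answer: 6

Derivation:
Old list (sorted, length 5): [-15, 3, 9, 12, 28]
Old median = 9
Insert x = -12
Old length odd (5). Middle was index 2 = 9.
New length even (6). New median = avg of two middle elements.
x = -12: 1 elements are < x, 4 elements are > x.
New sorted list: [-15, -12, 3, 9, 12, 28]
New median = 6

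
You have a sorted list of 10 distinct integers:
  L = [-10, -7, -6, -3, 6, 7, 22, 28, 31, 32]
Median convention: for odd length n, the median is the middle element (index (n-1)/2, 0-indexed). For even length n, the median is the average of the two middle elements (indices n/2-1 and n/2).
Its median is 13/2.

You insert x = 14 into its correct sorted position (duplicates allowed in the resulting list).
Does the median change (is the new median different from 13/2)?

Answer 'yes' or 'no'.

Answer: yes

Derivation:
Old median = 13/2
Insert x = 14
New median = 7
Changed? yes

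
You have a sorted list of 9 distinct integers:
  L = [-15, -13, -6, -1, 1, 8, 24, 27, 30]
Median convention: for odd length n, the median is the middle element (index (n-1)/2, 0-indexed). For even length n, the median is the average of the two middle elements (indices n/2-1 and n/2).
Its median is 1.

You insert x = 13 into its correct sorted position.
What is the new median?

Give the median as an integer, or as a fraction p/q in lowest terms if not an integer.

Old list (sorted, length 9): [-15, -13, -6, -1, 1, 8, 24, 27, 30]
Old median = 1
Insert x = 13
Old length odd (9). Middle was index 4 = 1.
New length even (10). New median = avg of two middle elements.
x = 13: 6 elements are < x, 3 elements are > x.
New sorted list: [-15, -13, -6, -1, 1, 8, 13, 24, 27, 30]
New median = 9/2

Answer: 9/2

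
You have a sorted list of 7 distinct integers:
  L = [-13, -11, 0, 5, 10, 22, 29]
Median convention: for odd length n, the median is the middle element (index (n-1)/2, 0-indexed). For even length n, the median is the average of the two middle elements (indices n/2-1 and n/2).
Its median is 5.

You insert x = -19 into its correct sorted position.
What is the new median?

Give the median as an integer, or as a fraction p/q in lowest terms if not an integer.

Answer: 5/2

Derivation:
Old list (sorted, length 7): [-13, -11, 0, 5, 10, 22, 29]
Old median = 5
Insert x = -19
Old length odd (7). Middle was index 3 = 5.
New length even (8). New median = avg of two middle elements.
x = -19: 0 elements are < x, 7 elements are > x.
New sorted list: [-19, -13, -11, 0, 5, 10, 22, 29]
New median = 5/2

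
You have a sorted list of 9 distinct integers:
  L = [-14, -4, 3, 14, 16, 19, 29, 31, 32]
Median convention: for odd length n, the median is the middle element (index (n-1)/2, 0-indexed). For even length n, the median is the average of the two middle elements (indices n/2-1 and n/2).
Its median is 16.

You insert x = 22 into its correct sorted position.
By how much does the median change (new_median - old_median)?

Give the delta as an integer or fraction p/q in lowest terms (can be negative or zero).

Answer: 3/2

Derivation:
Old median = 16
After inserting x = 22: new sorted = [-14, -4, 3, 14, 16, 19, 22, 29, 31, 32]
New median = 35/2
Delta = 35/2 - 16 = 3/2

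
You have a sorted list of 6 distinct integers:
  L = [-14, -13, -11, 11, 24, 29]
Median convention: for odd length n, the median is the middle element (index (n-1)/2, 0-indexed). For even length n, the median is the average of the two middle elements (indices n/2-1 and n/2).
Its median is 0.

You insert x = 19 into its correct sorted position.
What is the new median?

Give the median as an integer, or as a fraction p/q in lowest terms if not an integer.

Answer: 11

Derivation:
Old list (sorted, length 6): [-14, -13, -11, 11, 24, 29]
Old median = 0
Insert x = 19
Old length even (6). Middle pair: indices 2,3 = -11,11.
New length odd (7). New median = single middle element.
x = 19: 4 elements are < x, 2 elements are > x.
New sorted list: [-14, -13, -11, 11, 19, 24, 29]
New median = 11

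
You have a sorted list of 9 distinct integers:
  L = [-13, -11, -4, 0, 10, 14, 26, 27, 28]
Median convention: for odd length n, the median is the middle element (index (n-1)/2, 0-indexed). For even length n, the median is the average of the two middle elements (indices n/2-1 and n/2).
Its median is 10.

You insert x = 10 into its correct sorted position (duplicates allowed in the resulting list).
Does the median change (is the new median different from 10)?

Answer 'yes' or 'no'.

Old median = 10
Insert x = 10
New median = 10
Changed? no

Answer: no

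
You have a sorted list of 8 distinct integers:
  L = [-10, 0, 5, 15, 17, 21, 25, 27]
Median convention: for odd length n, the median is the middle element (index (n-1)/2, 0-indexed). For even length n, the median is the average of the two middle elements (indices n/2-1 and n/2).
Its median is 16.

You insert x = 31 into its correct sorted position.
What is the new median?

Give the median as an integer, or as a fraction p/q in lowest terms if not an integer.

Answer: 17

Derivation:
Old list (sorted, length 8): [-10, 0, 5, 15, 17, 21, 25, 27]
Old median = 16
Insert x = 31
Old length even (8). Middle pair: indices 3,4 = 15,17.
New length odd (9). New median = single middle element.
x = 31: 8 elements are < x, 0 elements are > x.
New sorted list: [-10, 0, 5, 15, 17, 21, 25, 27, 31]
New median = 17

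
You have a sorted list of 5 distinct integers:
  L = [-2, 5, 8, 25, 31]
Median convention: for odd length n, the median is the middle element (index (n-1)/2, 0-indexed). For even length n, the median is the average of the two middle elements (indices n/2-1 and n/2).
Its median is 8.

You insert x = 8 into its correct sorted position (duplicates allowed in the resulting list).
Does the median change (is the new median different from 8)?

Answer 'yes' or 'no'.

Old median = 8
Insert x = 8
New median = 8
Changed? no

Answer: no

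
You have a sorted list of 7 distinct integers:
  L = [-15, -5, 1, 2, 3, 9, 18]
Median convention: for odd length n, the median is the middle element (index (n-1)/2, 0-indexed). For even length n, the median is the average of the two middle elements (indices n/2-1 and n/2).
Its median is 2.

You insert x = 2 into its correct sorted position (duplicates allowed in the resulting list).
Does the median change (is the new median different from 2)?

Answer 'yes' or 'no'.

Answer: no

Derivation:
Old median = 2
Insert x = 2
New median = 2
Changed? no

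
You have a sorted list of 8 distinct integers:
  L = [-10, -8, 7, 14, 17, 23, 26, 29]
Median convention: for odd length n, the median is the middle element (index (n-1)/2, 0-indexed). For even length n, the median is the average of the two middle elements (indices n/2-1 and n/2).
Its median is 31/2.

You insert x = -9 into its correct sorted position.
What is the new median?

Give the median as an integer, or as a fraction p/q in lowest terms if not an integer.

Old list (sorted, length 8): [-10, -8, 7, 14, 17, 23, 26, 29]
Old median = 31/2
Insert x = -9
Old length even (8). Middle pair: indices 3,4 = 14,17.
New length odd (9). New median = single middle element.
x = -9: 1 elements are < x, 7 elements are > x.
New sorted list: [-10, -9, -8, 7, 14, 17, 23, 26, 29]
New median = 14

Answer: 14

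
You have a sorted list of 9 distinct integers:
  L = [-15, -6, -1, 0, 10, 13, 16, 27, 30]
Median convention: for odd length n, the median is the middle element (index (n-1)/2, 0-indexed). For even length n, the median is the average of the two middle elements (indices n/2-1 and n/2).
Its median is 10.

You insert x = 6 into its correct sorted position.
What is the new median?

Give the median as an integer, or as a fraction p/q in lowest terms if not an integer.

Answer: 8

Derivation:
Old list (sorted, length 9): [-15, -6, -1, 0, 10, 13, 16, 27, 30]
Old median = 10
Insert x = 6
Old length odd (9). Middle was index 4 = 10.
New length even (10). New median = avg of two middle elements.
x = 6: 4 elements are < x, 5 elements are > x.
New sorted list: [-15, -6, -1, 0, 6, 10, 13, 16, 27, 30]
New median = 8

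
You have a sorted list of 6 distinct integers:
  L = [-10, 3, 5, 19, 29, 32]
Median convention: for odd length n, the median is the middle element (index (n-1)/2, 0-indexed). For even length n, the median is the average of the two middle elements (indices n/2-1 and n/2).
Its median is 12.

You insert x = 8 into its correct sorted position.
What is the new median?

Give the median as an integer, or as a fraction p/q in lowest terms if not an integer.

Old list (sorted, length 6): [-10, 3, 5, 19, 29, 32]
Old median = 12
Insert x = 8
Old length even (6). Middle pair: indices 2,3 = 5,19.
New length odd (7). New median = single middle element.
x = 8: 3 elements are < x, 3 elements are > x.
New sorted list: [-10, 3, 5, 8, 19, 29, 32]
New median = 8

Answer: 8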